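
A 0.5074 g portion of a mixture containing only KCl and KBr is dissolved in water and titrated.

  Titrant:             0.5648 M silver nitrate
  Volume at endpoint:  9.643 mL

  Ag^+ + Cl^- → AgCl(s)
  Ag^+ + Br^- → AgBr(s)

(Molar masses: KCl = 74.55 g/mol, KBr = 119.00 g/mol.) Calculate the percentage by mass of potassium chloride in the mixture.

n(AgNO3) = 0.009643 × 0.5648 = 5.446 × 10^-3 mol
Let x = n(KCl), y = n(KBr).
Titrant: 1x + 1y = 5.446 × 10^-3;  mass: 74.55x + 119.00y = 0.5074
Solving, x = 3.166 × 10^-3 mol, y = 2.281 × 10^-3 mol
mass of KCl = 3.166 × 10^-3 × 74.55 = 0.2360 g
% KCl = 0.2360 / 0.5074 × 100 = 46.51 %

46.51 %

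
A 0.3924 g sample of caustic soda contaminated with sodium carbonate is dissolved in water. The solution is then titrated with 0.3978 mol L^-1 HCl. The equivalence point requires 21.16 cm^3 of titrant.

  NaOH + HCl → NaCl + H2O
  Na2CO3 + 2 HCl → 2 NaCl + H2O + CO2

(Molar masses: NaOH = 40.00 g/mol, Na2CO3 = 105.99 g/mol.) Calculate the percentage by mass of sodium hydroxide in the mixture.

42.11 %

n(HCl) = 0.02116 × 0.3978 = 8.417 × 10^-3 mol
Let x = n(NaOH), y = n(Na2CO3).
Titrant: 1x + 2y = 8.417 × 10^-3;  mass: 40.00x + 105.99y = 0.3924
Solving, x = 4.131 × 10^-3 mol, y = 2.143 × 10^-3 mol
mass of NaOH = 4.131 × 10^-3 × 40.00 = 0.1652 g
% NaOH = 0.1652 / 0.3924 × 100 = 42.11 %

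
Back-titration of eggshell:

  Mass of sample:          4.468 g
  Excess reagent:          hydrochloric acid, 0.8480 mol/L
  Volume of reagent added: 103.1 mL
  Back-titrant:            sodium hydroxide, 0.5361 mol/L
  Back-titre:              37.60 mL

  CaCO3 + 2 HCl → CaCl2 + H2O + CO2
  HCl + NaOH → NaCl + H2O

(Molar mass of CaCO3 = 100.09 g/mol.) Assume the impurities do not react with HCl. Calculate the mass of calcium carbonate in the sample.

3.367 g

n(HCl) added = 0.1031 × 0.8480 = 0.08743 mol
n(NaOH) used in back-titration = 0.03760 × 0.5361 = 0.02016 mol
n(HCl) left over = 0.02016 mol (1:1 ratio)
n(HCl) consumed by analyte = 0.08743 − 0.02016 = 0.06727 mol
From the 1:2 ratio, n(CaCO3) = 1/2 × 0.06727 = 0.03364 mol
mass of CaCO3 = 0.03364 × 100.09 = 3.367 g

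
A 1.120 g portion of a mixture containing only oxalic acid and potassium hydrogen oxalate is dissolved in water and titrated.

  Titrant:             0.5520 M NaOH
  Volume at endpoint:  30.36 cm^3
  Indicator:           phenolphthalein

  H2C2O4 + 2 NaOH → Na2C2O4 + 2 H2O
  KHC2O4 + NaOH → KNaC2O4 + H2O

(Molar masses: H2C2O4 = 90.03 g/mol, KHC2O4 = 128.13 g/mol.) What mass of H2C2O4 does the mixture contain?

0.5564 g

n(NaOH) = 0.03036 × 0.5520 = 0.01676 mol
Let x = n(H2C2O4), y = n(KHC2O4).
Titrant: 2x + 1y = 0.01676;  mass: 90.03x + 128.13y = 1.120
Solving, x = 6.180 × 10^-3 mol, y = 4.399 × 10^-3 mol
mass of H2C2O4 = 6.180 × 10^-3 × 90.03 = 0.5564 g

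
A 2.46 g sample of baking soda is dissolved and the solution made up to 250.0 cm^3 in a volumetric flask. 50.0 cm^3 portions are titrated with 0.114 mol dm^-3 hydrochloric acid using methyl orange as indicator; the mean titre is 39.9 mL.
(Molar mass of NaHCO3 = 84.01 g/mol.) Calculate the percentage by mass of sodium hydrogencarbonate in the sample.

NaHCO3 + HCl → NaCl + H2O + CO2
n(HCl) per titration = 0.0399 × 0.114 = 4.55 × 10^-3 mol
n(NaHCO3) in each aliquot = 4.55 × 10^-3 mol (1:1 ratio)
n(NaHCO3) in the whole flask = 4.55 × 10^-3 × 250.0/50.0 = 0.0227 mol
mass of NaHCO3 = 0.0227 × 84.01 = 1.91 g
% NaHCO3 = 1.91 / 2.46 × 100 = 77.7 %

77.7 %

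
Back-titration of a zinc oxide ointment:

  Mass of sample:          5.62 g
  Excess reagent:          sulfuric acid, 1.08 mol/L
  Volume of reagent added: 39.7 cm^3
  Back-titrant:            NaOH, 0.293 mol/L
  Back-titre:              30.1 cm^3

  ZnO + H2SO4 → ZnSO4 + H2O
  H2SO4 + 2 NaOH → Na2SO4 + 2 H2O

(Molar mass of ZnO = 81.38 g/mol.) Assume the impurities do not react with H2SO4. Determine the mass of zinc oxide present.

n(H2SO4) added = 0.0397 × 1.08 = 0.0429 mol
n(NaOH) used in back-titration = 0.0301 × 0.293 = 8.82 × 10^-3 mol
From the 1:2 ratio, n(H2SO4) left over = 1/2 × 8.82 × 10^-3 = 4.41 × 10^-3 mol
n(H2SO4) consumed by analyte = 0.0429 − 4.41 × 10^-3 = 0.0385 mol
n(ZnO) = 0.0385 mol (1:1 ratio)
mass of ZnO = 0.0385 × 81.38 = 3.13 g

3.13 g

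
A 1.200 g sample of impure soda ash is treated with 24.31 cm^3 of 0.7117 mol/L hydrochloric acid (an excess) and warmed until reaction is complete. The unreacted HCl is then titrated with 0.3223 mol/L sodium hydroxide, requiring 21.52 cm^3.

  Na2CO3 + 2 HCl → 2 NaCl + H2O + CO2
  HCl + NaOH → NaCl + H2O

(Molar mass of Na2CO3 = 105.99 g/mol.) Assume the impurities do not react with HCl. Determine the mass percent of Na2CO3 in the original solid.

n(HCl) added = 0.02431 × 0.7117 = 0.01730 mol
n(NaOH) used in back-titration = 0.02152 × 0.3223 = 6.936 × 10^-3 mol
n(HCl) left over = 6.936 × 10^-3 mol (1:1 ratio)
n(HCl) consumed by analyte = 0.01730 − 6.936 × 10^-3 = 0.01037 mol
From the 1:2 ratio, n(Na2CO3) = 1/2 × 0.01037 = 5.183 × 10^-3 mol
mass of Na2CO3 = 5.183 × 10^-3 × 105.99 = 0.5493 g
% Na2CO3 = 0.5493 / 1.200 × 100 = 45.78 %

45.78 %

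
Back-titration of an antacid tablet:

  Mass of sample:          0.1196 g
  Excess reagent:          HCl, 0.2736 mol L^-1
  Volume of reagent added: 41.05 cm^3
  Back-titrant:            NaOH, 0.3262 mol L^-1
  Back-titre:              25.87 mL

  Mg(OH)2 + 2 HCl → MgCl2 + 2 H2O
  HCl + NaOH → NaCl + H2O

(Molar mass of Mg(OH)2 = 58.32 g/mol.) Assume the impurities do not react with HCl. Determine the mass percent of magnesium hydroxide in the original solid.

68.08 %

n(HCl) added = 0.04105 × 0.2736 = 0.01123 mol
n(NaOH) used in back-titration = 0.02587 × 0.3262 = 8.439 × 10^-3 mol
n(HCl) left over = 8.439 × 10^-3 mol (1:1 ratio)
n(HCl) consumed by analyte = 0.01123 − 8.439 × 10^-3 = 2.792 × 10^-3 mol
From the 1:2 ratio, n(Mg(OH)2) = 1/2 × 2.792 × 10^-3 = 1.396 × 10^-3 mol
mass of Mg(OH)2 = 1.396 × 10^-3 × 58.32 = 0.08143 g
% Mg(OH)2 = 0.08143 / 0.1196 × 100 = 68.08 %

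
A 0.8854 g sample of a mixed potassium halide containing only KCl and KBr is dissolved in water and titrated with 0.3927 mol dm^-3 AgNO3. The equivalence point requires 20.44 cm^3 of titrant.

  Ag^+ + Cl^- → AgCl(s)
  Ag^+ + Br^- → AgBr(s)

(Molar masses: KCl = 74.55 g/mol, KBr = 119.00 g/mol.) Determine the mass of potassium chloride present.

n(AgNO3) = 0.02044 × 0.3927 = 8.027 × 10^-3 mol
Let x = n(KCl), y = n(KBr).
Titrant: 1x + 1y = 8.027 × 10^-3;  mass: 74.55x + 119.00y = 0.8854
Solving, x = 1.570 × 10^-3 mol, y = 6.457 × 10^-3 mol
mass of KCl = 1.570 × 10^-3 × 74.55 = 0.1170 g

0.1170 g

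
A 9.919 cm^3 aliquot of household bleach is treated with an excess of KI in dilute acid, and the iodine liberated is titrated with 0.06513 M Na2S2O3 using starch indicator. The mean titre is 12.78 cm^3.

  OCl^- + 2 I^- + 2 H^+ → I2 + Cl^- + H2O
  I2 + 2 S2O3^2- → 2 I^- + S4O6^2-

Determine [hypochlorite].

0.04196 M

n(S2O3^2-) = 0.01278 × 0.06513 = 8.324 × 10^-4 mol
n(I2) = n(S2O3^2-)/2 = 4.162 × 10^-4 mol
n(OCl^-) in the aliquot = 4.162 × 10^-4 mol (1:1 ratio)
[OCl^-] = 4.162 × 10^-4 / 0.009919 = 0.04196 mol/L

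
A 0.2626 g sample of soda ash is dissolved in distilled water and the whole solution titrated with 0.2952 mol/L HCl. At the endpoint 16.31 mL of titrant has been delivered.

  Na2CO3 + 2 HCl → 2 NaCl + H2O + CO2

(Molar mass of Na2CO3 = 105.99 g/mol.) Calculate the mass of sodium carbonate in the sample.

n(HCl) = 0.01631 L × 0.2952 mol/L = 4.815 × 10^-3 mol
From the 1:2 ratio, n(Na2CO3) = 1/2 × 4.815 × 10^-3 = 2.407 × 10^-3 mol
mass of Na2CO3 = 2.407 × 10^-3 × 105.99 g/mol = 0.2552 g

0.2552 g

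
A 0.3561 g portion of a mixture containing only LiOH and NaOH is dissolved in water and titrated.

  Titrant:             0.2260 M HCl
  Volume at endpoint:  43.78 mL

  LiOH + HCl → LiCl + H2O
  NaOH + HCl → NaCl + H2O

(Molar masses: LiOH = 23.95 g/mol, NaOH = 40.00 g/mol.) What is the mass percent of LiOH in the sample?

n(HCl) = 0.04378 × 0.2260 = 9.894 × 10^-3 mol
Let x = n(LiOH), y = n(NaOH).
Titrant: 1x + 1y = 9.894 × 10^-3;  mass: 23.95x + 40.00y = 0.3561
Solving, x = 2.472 × 10^-3 mol, y = 7.423 × 10^-3 mol
mass of LiOH = 2.472 × 10^-3 × 23.95 = 0.05920 g
% LiOH = 0.05920 / 0.3561 × 100 = 16.62 %

16.62 %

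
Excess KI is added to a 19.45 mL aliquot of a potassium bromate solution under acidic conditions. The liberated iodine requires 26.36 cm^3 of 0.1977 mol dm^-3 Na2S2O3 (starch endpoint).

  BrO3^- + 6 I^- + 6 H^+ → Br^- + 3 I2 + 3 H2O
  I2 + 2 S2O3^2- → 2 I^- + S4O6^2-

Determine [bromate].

n(S2O3^2-) = 0.02636 × 0.1977 = 5.211 × 10^-3 mol
n(I2) = n(S2O3^2-)/2 = 2.606 × 10^-3 mol
From the 1:3 ratio, n(BrO3^-) in the aliquot = 1/3 × 2.606 × 10^-3 = 8.686 × 10^-4 mol
[BrO3^-] = 8.686 × 10^-4 / 0.01945 = 0.04466 mol/L

0.04466 mol/L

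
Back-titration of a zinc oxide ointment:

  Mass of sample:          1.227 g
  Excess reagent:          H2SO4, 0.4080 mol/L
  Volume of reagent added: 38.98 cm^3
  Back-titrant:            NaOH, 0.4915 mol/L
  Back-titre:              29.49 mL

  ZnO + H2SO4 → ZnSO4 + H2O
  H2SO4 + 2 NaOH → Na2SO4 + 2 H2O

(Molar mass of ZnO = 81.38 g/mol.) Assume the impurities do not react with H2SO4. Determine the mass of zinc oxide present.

0.7045 g

n(H2SO4) added = 0.03898 × 0.4080 = 0.01590 mol
n(NaOH) used in back-titration = 0.02949 × 0.4915 = 0.01449 mol
From the 1:2 ratio, n(H2SO4) left over = 1/2 × 0.01449 = 7.247 × 10^-3 mol
n(H2SO4) consumed by analyte = 0.01590 − 7.247 × 10^-3 = 8.657 × 10^-3 mol
n(ZnO) = 8.657 × 10^-3 mol (1:1 ratio)
mass of ZnO = 8.657 × 10^-3 × 81.38 = 0.7045 g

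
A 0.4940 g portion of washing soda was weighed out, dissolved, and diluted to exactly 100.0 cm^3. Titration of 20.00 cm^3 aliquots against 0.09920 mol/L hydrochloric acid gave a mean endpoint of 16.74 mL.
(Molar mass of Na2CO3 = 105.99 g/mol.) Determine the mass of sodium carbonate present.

0.4400 g

Na2CO3 + 2 HCl → 2 NaCl + H2O + CO2
n(HCl) per titration = 0.01674 × 0.09920 = 1.661 × 10^-3 mol
From the 1:2 ratio, n(Na2CO3) in each aliquot = 1/2 × 1.661 × 10^-3 = 8.303 × 10^-4 mol
n(Na2CO3) in the whole flask = 8.303 × 10^-4 × 100.0/20.00 = 4.152 × 10^-3 mol
mass of Na2CO3 = 4.152 × 10^-3 × 105.99 = 0.4400 g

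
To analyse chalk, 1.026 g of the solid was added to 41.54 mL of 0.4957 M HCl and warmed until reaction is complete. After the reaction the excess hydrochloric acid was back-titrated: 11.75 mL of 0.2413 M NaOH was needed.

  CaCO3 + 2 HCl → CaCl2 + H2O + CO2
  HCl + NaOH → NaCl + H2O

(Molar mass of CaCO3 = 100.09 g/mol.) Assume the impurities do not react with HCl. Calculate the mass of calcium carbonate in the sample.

n(HCl) added = 0.04154 × 0.4957 = 0.02059 mol
n(NaOH) used in back-titration = 0.01175 × 0.2413 = 2.835 × 10^-3 mol
n(HCl) left over = 2.835 × 10^-3 mol (1:1 ratio)
n(HCl) consumed by analyte = 0.02059 − 2.835 × 10^-3 = 0.01776 mol
From the 1:2 ratio, n(CaCO3) = 1/2 × 0.01776 = 8.878 × 10^-3 mol
mass of CaCO3 = 8.878 × 10^-3 × 100.09 = 0.8886 g

0.8886 g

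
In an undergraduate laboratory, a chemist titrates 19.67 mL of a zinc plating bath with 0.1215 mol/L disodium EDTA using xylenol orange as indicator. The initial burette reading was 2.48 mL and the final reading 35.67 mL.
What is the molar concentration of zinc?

Zn^2+ + EDTA^4- → [Zn(EDTA)]^2-
n(EDTA) = 0.03319 L × 0.1215 mol/L = 4.033 × 10^-3 mol
n(Zn2+) = 4.033 × 10^-3 mol (1:1 mole ratio)
[Zn2+] = 4.033 × 10^-3 mol / 0.01967 L = 0.2050 mol/L

0.2050 mol/L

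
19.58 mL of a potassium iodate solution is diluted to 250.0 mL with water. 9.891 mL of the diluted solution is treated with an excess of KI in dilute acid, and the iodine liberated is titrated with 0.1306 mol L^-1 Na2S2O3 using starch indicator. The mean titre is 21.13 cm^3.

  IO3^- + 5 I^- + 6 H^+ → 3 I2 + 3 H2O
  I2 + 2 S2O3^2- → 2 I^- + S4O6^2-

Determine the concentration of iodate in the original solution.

0.5937 mol/L

n(S2O3^2-) = 0.02113 × 0.1306 = 2.760 × 10^-3 mol
n(I2) = n(S2O3^2-)/2 = 1.380 × 10^-3 mol
From the 1:3 ratio, n(IO3^-) in the aliquot = 1/3 × 1.380 × 10^-3 = 4.599 × 10^-4 mol
[IO3^-]_dilute = 4.599 × 10^-4 / 0.009891 = 0.04650 mol/L
[IO3^-]_original = 0.04650 × 250.0/19.58 = 0.5937 mol/L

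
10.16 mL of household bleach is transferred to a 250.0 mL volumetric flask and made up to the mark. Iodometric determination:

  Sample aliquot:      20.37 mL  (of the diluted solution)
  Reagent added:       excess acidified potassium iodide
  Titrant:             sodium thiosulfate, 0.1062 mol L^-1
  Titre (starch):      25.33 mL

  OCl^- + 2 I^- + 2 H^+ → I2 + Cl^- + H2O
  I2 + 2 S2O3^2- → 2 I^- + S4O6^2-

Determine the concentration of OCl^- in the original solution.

1.625 mol/L

n(S2O3^2-) = 0.02533 × 0.1062 = 2.690 × 10^-3 mol
n(I2) = n(S2O3^2-)/2 = 1.345 × 10^-3 mol
n(OCl^-) in the aliquot = 1.345 × 10^-3 mol (1:1 ratio)
[OCl^-]_dilute = 1.345 × 10^-3 / 0.02037 = 0.06603 mol/L
[OCl^-]_original = 0.06603 × 250.0/10.16 = 1.625 mol/L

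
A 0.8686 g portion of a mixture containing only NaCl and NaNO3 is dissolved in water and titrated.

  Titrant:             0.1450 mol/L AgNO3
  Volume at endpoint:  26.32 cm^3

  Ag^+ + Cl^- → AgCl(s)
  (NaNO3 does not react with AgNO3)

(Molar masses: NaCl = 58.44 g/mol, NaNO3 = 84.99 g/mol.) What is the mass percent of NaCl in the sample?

25.68 %

n(AgNO3) = 0.02632 × 0.1450 = 3.816 × 10^-3 mol
Let x = n(NaCl), y = n(NaNO3).
Titrant: 1x = 3.816 × 10^-3;  mass: 58.44x + 84.99y = 0.8686
Solving, x = 3.816 × 10^-3 mol, y = 7.596 × 10^-3 mol
mass of NaCl = 3.816 × 10^-3 × 58.44 = 0.2230 g
% NaCl = 0.2230 / 0.8686 × 100 = 25.68 %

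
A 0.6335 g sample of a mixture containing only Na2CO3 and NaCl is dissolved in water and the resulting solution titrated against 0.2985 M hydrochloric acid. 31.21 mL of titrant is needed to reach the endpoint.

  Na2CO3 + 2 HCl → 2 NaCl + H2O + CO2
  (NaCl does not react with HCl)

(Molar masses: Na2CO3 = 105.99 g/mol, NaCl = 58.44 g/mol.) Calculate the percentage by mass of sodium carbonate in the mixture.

77.93 %

n(HCl) = 0.03121 × 0.2985 = 9.316 × 10^-3 mol
Let x = n(Na2CO3), y = n(NaCl).
Titrant: 2x = 9.316 × 10^-3;  mass: 105.99x + 58.44y = 0.6335
Solving, x = 4.658 × 10^-3 mol, y = 2.392 × 10^-3 mol
mass of Na2CO3 = 4.658 × 10^-3 × 105.99 = 0.4937 g
% Na2CO3 = 0.4937 / 0.6335 × 100 = 77.93 %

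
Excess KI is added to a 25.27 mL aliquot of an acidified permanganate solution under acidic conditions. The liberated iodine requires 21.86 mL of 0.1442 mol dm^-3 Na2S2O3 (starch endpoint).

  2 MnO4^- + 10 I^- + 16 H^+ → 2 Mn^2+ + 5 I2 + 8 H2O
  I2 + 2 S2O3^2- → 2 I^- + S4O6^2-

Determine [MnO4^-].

n(S2O3^2-) = 0.02186 × 0.1442 = 3.152 × 10^-3 mol
n(I2) = n(S2O3^2-)/2 = 1.576 × 10^-3 mol
From the 2:5 ratio, n(MnO4^-) in the aliquot = 2/5 × 1.576 × 10^-3 = 6.304 × 10^-4 mol
[MnO4^-] = 6.304 × 10^-4 / 0.02527 = 0.02495 mol/L

0.02495 mol/L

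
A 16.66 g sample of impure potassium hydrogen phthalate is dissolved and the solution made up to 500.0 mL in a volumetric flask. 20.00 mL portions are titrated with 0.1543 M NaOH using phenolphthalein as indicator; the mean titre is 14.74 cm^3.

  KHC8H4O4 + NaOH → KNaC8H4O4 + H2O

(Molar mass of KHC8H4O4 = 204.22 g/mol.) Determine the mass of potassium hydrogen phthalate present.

11.61 g

n(NaOH) per titration = 0.01474 × 0.1543 = 2.274 × 10^-3 mol
n(KHC8H4O4) in each aliquot = 2.274 × 10^-3 mol (1:1 ratio)
n(KHC8H4O4) in the whole flask = 2.274 × 10^-3 × 500.0/20.00 = 0.05686 mol
mass of KHC8H4O4 = 0.05686 × 204.22 = 11.61 g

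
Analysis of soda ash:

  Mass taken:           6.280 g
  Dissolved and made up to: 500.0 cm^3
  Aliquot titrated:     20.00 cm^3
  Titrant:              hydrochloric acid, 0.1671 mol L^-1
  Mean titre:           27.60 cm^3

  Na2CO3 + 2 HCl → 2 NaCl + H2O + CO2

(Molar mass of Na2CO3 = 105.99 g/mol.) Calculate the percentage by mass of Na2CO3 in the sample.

n(HCl) per titration = 0.02760 × 0.1671 = 4.612 × 10^-3 mol
From the 1:2 ratio, n(Na2CO3) in each aliquot = 1/2 × 4.612 × 10^-3 = 2.306 × 10^-3 mol
n(Na2CO3) in the whole flask = 2.306 × 10^-3 × 500.0/20.00 = 0.05765 mol
mass of Na2CO3 = 0.05765 × 105.99 = 6.110 g
% Na2CO3 = 6.110 / 6.280 × 100 = 97.30 %

97.30 %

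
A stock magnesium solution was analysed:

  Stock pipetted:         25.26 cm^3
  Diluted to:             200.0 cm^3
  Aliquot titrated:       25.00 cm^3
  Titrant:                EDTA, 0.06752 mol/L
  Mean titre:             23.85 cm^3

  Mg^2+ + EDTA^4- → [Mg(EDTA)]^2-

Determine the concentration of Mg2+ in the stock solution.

0.5100 mol/L

n(EDTA) = 0.02385 × 0.06752 = 1.610 × 10^-3 mol
n(Mg2+) in the aliquot = 1.610 × 10^-3 mol (1:1 ratio)
[Mg2+]_dilute = 1.610 × 10^-3 / 0.02500 = 0.06441 mol/L
Dilution factor = 200.0 / 25.26 = 7.918
[Mg2+]_stock = 0.06441 × 7.918 = 0.5100 mol/L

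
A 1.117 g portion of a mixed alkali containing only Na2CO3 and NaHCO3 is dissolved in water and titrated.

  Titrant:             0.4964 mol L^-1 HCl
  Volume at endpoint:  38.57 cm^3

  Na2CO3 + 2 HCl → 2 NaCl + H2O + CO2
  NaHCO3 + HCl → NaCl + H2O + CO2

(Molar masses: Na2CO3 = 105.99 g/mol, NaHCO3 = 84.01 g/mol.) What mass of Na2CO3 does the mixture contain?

0.8398 g

n(HCl) = 0.03857 × 0.4964 = 0.01915 mol
Let x = n(Na2CO3), y = n(NaHCO3).
Titrant: 2x + 1y = 0.01915;  mass: 105.99x + 84.01y = 1.117
Solving, x = 7.923 × 10^-3 mol, y = 3.300 × 10^-3 mol
mass of Na2CO3 = 7.923 × 10^-3 × 105.99 = 0.8398 g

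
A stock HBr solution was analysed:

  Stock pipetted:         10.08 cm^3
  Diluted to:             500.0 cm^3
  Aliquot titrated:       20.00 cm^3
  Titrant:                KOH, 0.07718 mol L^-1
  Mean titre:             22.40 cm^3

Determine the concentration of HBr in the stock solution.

HBr + KOH → KBr + H2O
n(KOH) = 0.02240 × 0.07718 = 1.729 × 10^-3 mol
n(HBr) in the aliquot = 1.729 × 10^-3 mol (1:1 ratio)
[HBr]_dilute = 1.729 × 10^-3 / 0.02000 = 0.08644 mol/L
Dilution factor = 500.0 / 10.08 = 49.60
[HBr]_stock = 0.08644 × 49.60 = 4.288 mol/L

4.288 mol/L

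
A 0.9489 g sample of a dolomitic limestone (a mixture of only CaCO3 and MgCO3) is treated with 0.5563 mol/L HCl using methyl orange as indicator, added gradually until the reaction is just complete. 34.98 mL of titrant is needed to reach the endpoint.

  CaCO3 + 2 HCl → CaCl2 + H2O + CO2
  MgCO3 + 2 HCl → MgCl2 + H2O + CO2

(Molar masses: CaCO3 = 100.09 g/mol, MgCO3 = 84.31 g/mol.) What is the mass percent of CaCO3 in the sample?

85.95 %

n(HCl) = 0.03498 × 0.5563 = 0.01946 mol
Let x = n(CaCO3), y = n(MgCO3).
Titrant: 2x + 2y = 0.01946;  mass: 100.09x + 84.31y = 0.9489
Solving, x = 8.149 × 10^-3 mol, y = 1.581 × 10^-3 mol
mass of CaCO3 = 8.149 × 10^-3 × 100.09 = 0.8156 g
% CaCO3 = 0.8156 / 0.9489 × 100 = 85.95 %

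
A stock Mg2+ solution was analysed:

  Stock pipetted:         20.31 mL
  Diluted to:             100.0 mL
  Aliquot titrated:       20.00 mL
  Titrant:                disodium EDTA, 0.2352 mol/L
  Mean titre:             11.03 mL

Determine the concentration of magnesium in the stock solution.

0.6387 mol/L

Mg^2+ + EDTA^4- → [Mg(EDTA)]^2-
n(EDTA) = 0.01103 × 0.2352 = 2.594 × 10^-3 mol
n(Mg2+) in the aliquot = 2.594 × 10^-3 mol (1:1 ratio)
[Mg2+]_dilute = 2.594 × 10^-3 / 0.02000 = 0.1297 mol/L
Dilution factor = 100.0 / 20.31 = 4.924
[Mg2+]_stock = 0.1297 × 4.924 = 0.6387 mol/L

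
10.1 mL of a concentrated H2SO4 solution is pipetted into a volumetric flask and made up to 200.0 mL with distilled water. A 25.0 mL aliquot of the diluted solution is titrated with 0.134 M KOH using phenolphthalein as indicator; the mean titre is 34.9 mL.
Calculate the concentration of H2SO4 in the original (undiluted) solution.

1.85 M

H2SO4 + 2 KOH → K2SO4 + 2 H2O
n(KOH) = 0.0349 × 0.134 = 4.68 × 10^-3 mol
From the 1:2 ratio, n(H2SO4) in the aliquot = 1/2 × 4.68 × 10^-3 = 2.34 × 10^-3 mol
[H2SO4]_dilute = 2.34 × 10^-3 / 0.0250 = 0.0935 mol/L
Dilution factor = 200.0 / 10.1 = 19.80
[H2SO4]_stock = 0.0935 × 19.80 = 1.85 mol/L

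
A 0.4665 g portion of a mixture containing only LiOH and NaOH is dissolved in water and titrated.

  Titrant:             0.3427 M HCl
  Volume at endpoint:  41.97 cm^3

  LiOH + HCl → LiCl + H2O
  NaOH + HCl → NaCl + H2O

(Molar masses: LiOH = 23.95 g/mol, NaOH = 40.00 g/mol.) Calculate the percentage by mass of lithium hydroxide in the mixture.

34.81 %

n(HCl) = 0.04197 × 0.3427 = 0.01438 mol
Let x = n(LiOH), y = n(NaOH).
Titrant: 1x + 1y = 0.01438;  mass: 23.95x + 40.00y = 0.4665
Solving, x = 6.780 × 10^-3 mol, y = 7.603 × 10^-3 mol
mass of LiOH = 6.780 × 10^-3 × 23.95 = 0.1624 g
% LiOH = 0.1624 / 0.4665 × 100 = 34.81 %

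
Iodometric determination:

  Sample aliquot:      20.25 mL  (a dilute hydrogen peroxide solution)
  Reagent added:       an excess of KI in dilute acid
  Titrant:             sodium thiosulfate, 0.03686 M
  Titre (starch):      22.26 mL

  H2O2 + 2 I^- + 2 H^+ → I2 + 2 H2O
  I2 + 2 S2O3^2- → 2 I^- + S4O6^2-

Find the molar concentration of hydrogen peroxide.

n(S2O3^2-) = 0.02226 × 0.03686 = 8.205 × 10^-4 mol
n(I2) = n(S2O3^2-)/2 = 4.103 × 10^-4 mol
n(H2O2) in the aliquot = 4.103 × 10^-4 mol (1:1 ratio)
[H2O2] = 4.103 × 10^-4 / 0.02025 = 0.02026 mol/L

0.02026 M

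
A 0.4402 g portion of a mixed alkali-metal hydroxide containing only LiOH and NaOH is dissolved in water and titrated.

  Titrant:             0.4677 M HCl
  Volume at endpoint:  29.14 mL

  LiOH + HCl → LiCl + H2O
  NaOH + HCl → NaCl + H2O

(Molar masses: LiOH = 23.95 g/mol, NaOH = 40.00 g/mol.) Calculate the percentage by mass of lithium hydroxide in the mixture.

n(HCl) = 0.02914 × 0.4677 = 0.01363 mol
Let x = n(LiOH), y = n(NaOH).
Titrant: 1x + 1y = 0.01363;  mass: 23.95x + 40.00y = 0.4402
Solving, x = 6.539 × 10^-3 mol, y = 7.090 × 10^-3 mol
mass of LiOH = 6.539 × 10^-3 × 23.95 = 0.1566 g
% LiOH = 0.1566 / 0.4402 × 100 = 35.58 %

35.58 %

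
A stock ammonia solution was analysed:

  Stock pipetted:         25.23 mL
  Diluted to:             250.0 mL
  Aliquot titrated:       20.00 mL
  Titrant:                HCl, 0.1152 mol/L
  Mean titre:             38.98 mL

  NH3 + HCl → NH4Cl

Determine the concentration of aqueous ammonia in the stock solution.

n(HCl) = 0.03898 × 0.1152 = 4.490 × 10^-3 mol
n(NH3) in the aliquot = 4.490 × 10^-3 mol (1:1 ratio)
[NH3]_dilute = 4.490 × 10^-3 / 0.02000 = 0.2245 mol/L
Dilution factor = 250.0 / 25.23 = 9.909
[NH3]_stock = 0.2245 × 9.909 = 2.225 mol/L

2.225 mol/L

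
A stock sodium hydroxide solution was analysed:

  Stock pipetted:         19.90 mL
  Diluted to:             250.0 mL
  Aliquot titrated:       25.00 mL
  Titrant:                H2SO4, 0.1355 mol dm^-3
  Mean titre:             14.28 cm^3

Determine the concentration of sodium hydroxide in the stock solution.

2 NaOH + H2SO4 → Na2SO4 + 2 H2O
n(H2SO4) = 0.01428 × 0.1355 = 1.935 × 10^-3 mol
From the 2:1 ratio, n(NaOH) in the aliquot = 2/1 × 1.935 × 10^-3 = 3.870 × 10^-3 mol
[NaOH]_dilute = 3.870 × 10^-3 / 0.02500 = 0.1548 mol/L
Dilution factor = 250.0 / 19.90 = 12.56
[NaOH]_stock = 0.1548 × 12.56 = 1.945 mol/L

1.945 mol/L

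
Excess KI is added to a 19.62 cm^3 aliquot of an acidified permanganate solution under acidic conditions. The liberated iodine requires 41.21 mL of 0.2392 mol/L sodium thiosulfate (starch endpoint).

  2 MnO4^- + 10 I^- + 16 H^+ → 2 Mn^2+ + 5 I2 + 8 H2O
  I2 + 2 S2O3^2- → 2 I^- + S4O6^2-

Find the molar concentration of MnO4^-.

n(S2O3^2-) = 0.04121 × 0.2392 = 9.857 × 10^-3 mol
n(I2) = n(S2O3^2-)/2 = 4.929 × 10^-3 mol
From the 2:5 ratio, n(MnO4^-) in the aliquot = 2/5 × 4.929 × 10^-3 = 1.971 × 10^-3 mol
[MnO4^-] = 1.971 × 10^-3 / 0.01962 = 0.1005 mol/L

0.1005 mol/L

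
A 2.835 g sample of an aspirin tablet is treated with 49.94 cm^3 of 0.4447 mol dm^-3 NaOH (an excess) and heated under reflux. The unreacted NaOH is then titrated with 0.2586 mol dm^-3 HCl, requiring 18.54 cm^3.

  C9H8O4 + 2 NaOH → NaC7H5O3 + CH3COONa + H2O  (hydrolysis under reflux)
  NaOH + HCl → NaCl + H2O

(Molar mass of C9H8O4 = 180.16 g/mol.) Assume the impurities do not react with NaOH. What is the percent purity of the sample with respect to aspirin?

55.33 %

n(NaOH) added = 0.04994 × 0.4447 = 0.02221 mol
n(HCl) used in back-titration = 0.01854 × 0.2586 = 4.794 × 10^-3 mol
n(NaOH) left over = 4.794 × 10^-3 mol (1:1 ratio)
n(NaOH) consumed by analyte = 0.02221 − 4.794 × 10^-3 = 0.01741 mol
From the 1:2 ratio, n(C9H8O4) = 1/2 × 0.01741 = 8.707 × 10^-3 mol
mass of C9H8O4 = 8.707 × 10^-3 × 180.16 = 1.569 g
% C9H8O4 = 1.569 / 2.835 × 100 = 55.33 %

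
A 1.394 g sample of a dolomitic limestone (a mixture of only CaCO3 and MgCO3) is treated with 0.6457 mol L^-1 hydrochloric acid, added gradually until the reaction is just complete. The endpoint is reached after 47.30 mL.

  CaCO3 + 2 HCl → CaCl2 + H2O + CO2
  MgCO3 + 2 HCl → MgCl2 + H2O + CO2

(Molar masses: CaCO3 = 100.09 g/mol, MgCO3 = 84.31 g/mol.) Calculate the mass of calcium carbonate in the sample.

0.6756 g

n(HCl) = 0.04730 × 0.6457 = 0.03054 mol
Let x = n(CaCO3), y = n(MgCO3).
Titrant: 2x + 2y = 0.03054;  mass: 100.09x + 84.31y = 1.394
Solving, x = 6.750 × 10^-3 mol, y = 8.521 × 10^-3 mol
mass of CaCO3 = 6.750 × 10^-3 × 100.09 = 0.6756 g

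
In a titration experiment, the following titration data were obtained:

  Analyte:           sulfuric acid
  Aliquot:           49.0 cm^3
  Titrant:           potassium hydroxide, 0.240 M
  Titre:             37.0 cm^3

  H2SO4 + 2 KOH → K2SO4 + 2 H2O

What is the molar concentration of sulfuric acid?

0.0906 M

n(KOH) = 0.0370 L × 0.240 mol/L = 8.88 × 10^-3 mol
From the 1:2 mole ratio, n(H2SO4) = 1/2 × 8.88 × 10^-3 = 4.44 × 10^-3 mol
[H2SO4] = 4.44 × 10^-3 mol / 0.0490 L = 0.0906 mol/L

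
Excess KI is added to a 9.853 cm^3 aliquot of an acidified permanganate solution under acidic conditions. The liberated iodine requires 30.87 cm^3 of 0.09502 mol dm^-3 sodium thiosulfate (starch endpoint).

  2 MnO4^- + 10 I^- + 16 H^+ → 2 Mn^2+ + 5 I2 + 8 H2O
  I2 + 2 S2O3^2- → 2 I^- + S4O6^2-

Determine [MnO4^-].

0.05954 mol/L

n(S2O3^2-) = 0.03087 × 0.09502 = 2.933 × 10^-3 mol
n(I2) = n(S2O3^2-)/2 = 1.467 × 10^-3 mol
From the 2:5 ratio, n(MnO4^-) in the aliquot = 2/5 × 1.467 × 10^-3 = 5.867 × 10^-4 mol
[MnO4^-] = 5.867 × 10^-4 / 0.009853 = 0.05954 mol/L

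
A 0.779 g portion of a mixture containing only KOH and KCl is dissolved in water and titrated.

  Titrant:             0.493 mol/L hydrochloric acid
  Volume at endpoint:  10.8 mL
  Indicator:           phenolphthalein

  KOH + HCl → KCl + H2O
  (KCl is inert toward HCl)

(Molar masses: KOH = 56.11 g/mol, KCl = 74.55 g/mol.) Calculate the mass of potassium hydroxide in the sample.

0.299 g

n(HCl) = 0.0108 × 0.493 = 5.32 × 10^-3 mol
Let x = n(KOH), y = n(KCl).
Titrant: 1x = 5.32 × 10^-3;  mass: 56.11x + 74.55y = 0.779
Solving, x = 5.32 × 10^-3 mol, y = 6.44 × 10^-3 mol
mass of KOH = 5.32 × 10^-3 × 56.11 = 0.299 g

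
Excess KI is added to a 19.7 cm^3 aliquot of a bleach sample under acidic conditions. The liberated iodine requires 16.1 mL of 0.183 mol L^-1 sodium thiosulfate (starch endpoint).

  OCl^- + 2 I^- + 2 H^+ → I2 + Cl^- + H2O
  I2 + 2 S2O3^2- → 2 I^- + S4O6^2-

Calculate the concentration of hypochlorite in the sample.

n(S2O3^2-) = 0.0161 × 0.183 = 2.95 × 10^-3 mol
n(I2) = n(S2O3^2-)/2 = 1.47 × 10^-3 mol
n(OCl^-) in the aliquot = 1.47 × 10^-3 mol (1:1 ratio)
[OCl^-] = 1.47 × 10^-3 / 0.0197 = 0.0748 mol/L

0.0748 mol/L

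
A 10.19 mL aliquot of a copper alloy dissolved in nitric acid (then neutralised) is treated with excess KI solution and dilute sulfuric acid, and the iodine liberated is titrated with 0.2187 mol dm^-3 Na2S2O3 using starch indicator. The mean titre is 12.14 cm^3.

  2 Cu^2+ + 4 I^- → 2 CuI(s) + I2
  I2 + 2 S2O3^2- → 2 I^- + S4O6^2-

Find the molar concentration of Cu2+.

n(S2O3^2-) = 0.01214 × 0.2187 = 2.655 × 10^-3 mol
n(I2) = n(S2O3^2-)/2 = 1.328 × 10^-3 mol
From the 2:1 ratio, n(Cu2+) in the aliquot = 2/1 × 1.328 × 10^-3 = 2.655 × 10^-3 mol
[Cu2+] = 2.655 × 10^-3 / 0.01019 = 0.2606 mol/L

0.2606 mol/L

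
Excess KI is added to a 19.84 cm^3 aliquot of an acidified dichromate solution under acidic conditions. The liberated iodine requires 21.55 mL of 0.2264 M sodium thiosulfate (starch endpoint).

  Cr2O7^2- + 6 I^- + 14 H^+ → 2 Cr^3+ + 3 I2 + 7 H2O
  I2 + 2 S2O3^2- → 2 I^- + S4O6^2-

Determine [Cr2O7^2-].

0.04099 M

n(S2O3^2-) = 0.02155 × 0.2264 = 4.879 × 10^-3 mol
n(I2) = n(S2O3^2-)/2 = 2.439 × 10^-3 mol
From the 1:3 ratio, n(Cr2O7^2-) in the aliquot = 1/3 × 2.439 × 10^-3 = 8.132 × 10^-4 mol
[Cr2O7^2-] = 8.132 × 10^-4 / 0.01984 = 0.04099 mol/L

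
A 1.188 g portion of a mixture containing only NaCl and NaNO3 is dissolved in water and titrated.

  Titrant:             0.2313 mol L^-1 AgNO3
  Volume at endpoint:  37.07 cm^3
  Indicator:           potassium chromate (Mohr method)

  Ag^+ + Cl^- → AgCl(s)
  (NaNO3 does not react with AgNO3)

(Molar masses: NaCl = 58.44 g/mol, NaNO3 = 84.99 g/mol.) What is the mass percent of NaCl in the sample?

42.18 %

n(AgNO3) = 0.03707 × 0.2313 = 8.574 × 10^-3 mol
Let x = n(NaCl), y = n(NaNO3).
Titrant: 1x = 8.574 × 10^-3;  mass: 58.44x + 84.99y = 1.188
Solving, x = 8.574 × 10^-3 mol, y = 8.082 × 10^-3 mol
mass of NaCl = 8.574 × 10^-3 × 58.44 = 0.5011 g
% NaCl = 0.5011 / 1.188 × 100 = 42.18 %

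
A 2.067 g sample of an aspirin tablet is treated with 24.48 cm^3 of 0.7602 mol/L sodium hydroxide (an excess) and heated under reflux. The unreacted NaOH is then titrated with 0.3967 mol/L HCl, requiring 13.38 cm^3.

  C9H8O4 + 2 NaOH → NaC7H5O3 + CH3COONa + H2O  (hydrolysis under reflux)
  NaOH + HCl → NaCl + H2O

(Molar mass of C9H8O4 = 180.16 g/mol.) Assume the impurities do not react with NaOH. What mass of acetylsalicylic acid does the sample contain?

n(NaOH) added = 0.02448 × 0.7602 = 0.01861 mol
n(HCl) used in back-titration = 0.01338 × 0.3967 = 5.308 × 10^-3 mol
n(NaOH) left over = 5.308 × 10^-3 mol (1:1 ratio)
n(NaOH) consumed by analyte = 0.01861 − 5.308 × 10^-3 = 0.01330 mol
From the 1:2 ratio, n(C9H8O4) = 1/2 × 0.01330 = 6.651 × 10^-3 mol
mass of C9H8O4 = 6.651 × 10^-3 × 180.16 = 1.198 g

1.198 g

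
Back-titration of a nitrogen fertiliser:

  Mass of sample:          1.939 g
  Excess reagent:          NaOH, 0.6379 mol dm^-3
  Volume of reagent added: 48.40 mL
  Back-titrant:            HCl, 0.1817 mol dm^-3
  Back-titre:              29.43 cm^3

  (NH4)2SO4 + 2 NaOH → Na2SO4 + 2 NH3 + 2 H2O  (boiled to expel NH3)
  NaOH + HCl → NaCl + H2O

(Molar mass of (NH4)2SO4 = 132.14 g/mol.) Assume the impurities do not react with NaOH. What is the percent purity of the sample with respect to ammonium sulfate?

86.98 %

n(NaOH) added = 0.04840 × 0.6379 = 0.03087 mol
n(HCl) used in back-titration = 0.02943 × 0.1817 = 5.347 × 10^-3 mol
n(NaOH) left over = 5.347 × 10^-3 mol (1:1 ratio)
n(NaOH) consumed by analyte = 0.03087 − 5.347 × 10^-3 = 0.02553 mol
From the 1:2 ratio, n((NH4)2SO4) = 1/2 × 0.02553 = 0.01276 mol
mass of (NH4)2SO4 = 0.01276 × 132.14 = 1.687 g
% (NH4)2SO4 = 1.687 / 1.939 × 100 = 86.98 %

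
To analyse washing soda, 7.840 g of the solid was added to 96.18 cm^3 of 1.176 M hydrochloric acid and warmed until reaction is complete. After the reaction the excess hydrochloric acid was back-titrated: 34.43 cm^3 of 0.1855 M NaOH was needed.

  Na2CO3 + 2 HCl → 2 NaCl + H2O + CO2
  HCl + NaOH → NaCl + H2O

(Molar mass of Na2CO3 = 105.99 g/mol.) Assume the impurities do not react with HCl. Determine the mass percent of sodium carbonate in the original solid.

72.14 %

n(HCl) added = 0.09618 × 1.176 = 0.1131 mol
n(NaOH) used in back-titration = 0.03443 × 0.1855 = 6.387 × 10^-3 mol
n(HCl) left over = 6.387 × 10^-3 mol (1:1 ratio)
n(HCl) consumed by analyte = 0.1131 − 6.387 × 10^-3 = 0.1067 mol
From the 1:2 ratio, n(Na2CO3) = 1/2 × 0.1067 = 0.05336 mol
mass of Na2CO3 = 0.05336 × 105.99 = 5.656 g
% Na2CO3 = 5.656 / 7.840 × 100 = 72.14 %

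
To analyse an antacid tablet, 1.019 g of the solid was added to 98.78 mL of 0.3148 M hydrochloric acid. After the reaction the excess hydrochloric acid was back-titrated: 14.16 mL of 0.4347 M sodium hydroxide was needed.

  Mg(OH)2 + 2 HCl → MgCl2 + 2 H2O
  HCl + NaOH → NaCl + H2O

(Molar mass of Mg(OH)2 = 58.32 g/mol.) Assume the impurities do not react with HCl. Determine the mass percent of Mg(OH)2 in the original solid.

71.37 %

n(HCl) added = 0.09878 × 0.3148 = 0.03110 mol
n(NaOH) used in back-titration = 0.01416 × 0.4347 = 6.155 × 10^-3 mol
n(HCl) left over = 6.155 × 10^-3 mol (1:1 ratio)
n(HCl) consumed by analyte = 0.03110 − 6.155 × 10^-3 = 0.02494 mol
From the 1:2 ratio, n(Mg(OH)2) = 1/2 × 0.02494 = 0.01247 mol
mass of Mg(OH)2 = 0.01247 × 58.32 = 0.7273 g
% Mg(OH)2 = 0.7273 / 1.019 × 100 = 71.37 %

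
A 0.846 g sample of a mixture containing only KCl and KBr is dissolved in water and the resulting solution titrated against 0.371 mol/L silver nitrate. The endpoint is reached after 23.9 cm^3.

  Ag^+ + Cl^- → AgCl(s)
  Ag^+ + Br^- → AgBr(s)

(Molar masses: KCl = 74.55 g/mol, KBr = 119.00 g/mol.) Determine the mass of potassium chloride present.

n(AgNO3) = 0.0239 × 0.371 = 8.87 × 10^-3 mol
Let x = n(KCl), y = n(KBr).
Titrant: 1x + 1y = 8.87 × 10^-3;  mass: 74.55x + 119.00y = 0.846
Solving, x = 4.71 × 10^-3 mol, y = 4.16 × 10^-3 mol
mass of KCl = 4.71 × 10^-3 × 74.55 = 0.351 g

0.351 g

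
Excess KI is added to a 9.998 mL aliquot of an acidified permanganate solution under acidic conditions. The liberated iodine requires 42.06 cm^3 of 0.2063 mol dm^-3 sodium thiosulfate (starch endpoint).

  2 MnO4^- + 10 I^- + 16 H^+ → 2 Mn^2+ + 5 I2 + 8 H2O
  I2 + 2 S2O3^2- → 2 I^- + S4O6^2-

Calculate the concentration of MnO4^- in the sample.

0.1736 mol/L

n(S2O3^2-) = 0.04206 × 0.2063 = 8.677 × 10^-3 mol
n(I2) = n(S2O3^2-)/2 = 4.338 × 10^-3 mol
From the 2:5 ratio, n(MnO4^-) in the aliquot = 2/5 × 4.338 × 10^-3 = 1.735 × 10^-3 mol
[MnO4^-] = 1.735 × 10^-3 / 0.009998 = 0.1736 mol/L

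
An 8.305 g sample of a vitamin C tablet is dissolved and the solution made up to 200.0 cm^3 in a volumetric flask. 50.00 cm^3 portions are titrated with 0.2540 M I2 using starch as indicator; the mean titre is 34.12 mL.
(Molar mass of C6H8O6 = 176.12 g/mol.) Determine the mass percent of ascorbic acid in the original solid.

C6H8O6 + I2 → C6H6O6 + 2 HI
n(I2) per titration = 0.03412 × 0.2540 = 8.666 × 10^-3 mol
n(C6H8O6) in each aliquot = 8.666 × 10^-3 mol (1:1 ratio)
n(C6H8O6) in the whole flask = 8.666 × 10^-3 × 200.0/50.00 = 0.03467 mol
mass of C6H8O6 = 0.03467 × 176.12 = 6.105 g
% C6H8O6 = 6.105 / 8.305 × 100 = 73.51 %

73.51 %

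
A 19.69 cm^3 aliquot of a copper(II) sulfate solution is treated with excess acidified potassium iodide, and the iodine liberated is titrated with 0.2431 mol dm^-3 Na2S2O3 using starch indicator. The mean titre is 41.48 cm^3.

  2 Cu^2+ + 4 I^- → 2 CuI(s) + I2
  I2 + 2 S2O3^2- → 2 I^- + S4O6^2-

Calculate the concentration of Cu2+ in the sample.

n(S2O3^2-) = 0.04148 × 0.2431 = 0.01008 mol
n(I2) = n(S2O3^2-)/2 = 5.042 × 10^-3 mol
From the 2:1 ratio, n(Cu2+) in the aliquot = 2/1 × 5.042 × 10^-3 = 0.01008 mol
[Cu2+] = 0.01008 / 0.01969 = 0.5121 mol/L

0.5121 mol/L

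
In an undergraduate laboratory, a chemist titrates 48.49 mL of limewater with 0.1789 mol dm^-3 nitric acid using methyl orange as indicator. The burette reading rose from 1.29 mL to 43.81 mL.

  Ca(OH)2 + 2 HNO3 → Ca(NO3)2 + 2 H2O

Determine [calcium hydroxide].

n(HNO3) = 0.04252 L × 0.1789 mol/L = 7.607 × 10^-3 mol
From the 1:2 mole ratio, n(Ca(OH)2) = 1/2 × 7.607 × 10^-3 = 3.803 × 10^-3 mol
[Ca(OH)2] = 3.803 × 10^-3 mol / 0.04849 L = 0.07844 mol/L

0.07844 mol/L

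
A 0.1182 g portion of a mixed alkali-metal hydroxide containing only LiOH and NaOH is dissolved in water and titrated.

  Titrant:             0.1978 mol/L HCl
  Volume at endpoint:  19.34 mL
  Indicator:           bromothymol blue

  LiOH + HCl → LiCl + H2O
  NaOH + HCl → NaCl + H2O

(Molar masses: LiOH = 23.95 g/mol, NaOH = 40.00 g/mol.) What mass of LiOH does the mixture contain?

n(HCl) = 0.01934 × 0.1978 = 3.825 × 10^-3 mol
Let x = n(LiOH), y = n(NaOH).
Titrant: 1x + 1y = 3.825 × 10^-3;  mass: 23.95x + 40.00y = 0.1182
Solving, x = 2.169 × 10^-3 mol, y = 1.656 × 10^-3 mol
mass of LiOH = 2.169 × 10^-3 × 23.95 = 0.05196 g

0.05196 g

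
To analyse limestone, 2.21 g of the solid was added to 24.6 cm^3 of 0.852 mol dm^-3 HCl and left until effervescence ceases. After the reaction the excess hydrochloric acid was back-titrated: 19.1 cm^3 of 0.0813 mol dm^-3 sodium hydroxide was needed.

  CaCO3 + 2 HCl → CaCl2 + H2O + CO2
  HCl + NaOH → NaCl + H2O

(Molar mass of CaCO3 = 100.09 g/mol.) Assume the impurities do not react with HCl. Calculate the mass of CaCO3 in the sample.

n(HCl) added = 0.0246 × 0.852 = 0.0210 mol
n(NaOH) used in back-titration = 0.0191 × 0.0813 = 1.55 × 10^-3 mol
n(HCl) left over = 1.55 × 10^-3 mol (1:1 ratio)
n(HCl) consumed by analyte = 0.0210 − 1.55 × 10^-3 = 0.0194 mol
From the 1:2 ratio, n(CaCO3) = 1/2 × 0.0194 = 9.70 × 10^-3 mol
mass of CaCO3 = 9.70 × 10^-3 × 100.09 = 0.971 g

0.971 g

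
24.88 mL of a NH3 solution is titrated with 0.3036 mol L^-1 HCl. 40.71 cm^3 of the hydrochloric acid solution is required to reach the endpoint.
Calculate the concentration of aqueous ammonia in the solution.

0.4968 mol/L

NH3 + HCl → NH4Cl
n(HCl) = 0.04071 L × 0.3036 mol/L = 0.01236 mol
n(NH3) = 0.01236 mol (1:1 mole ratio)
[NH3] = 0.01236 mol / 0.02488 L = 0.4968 mol/L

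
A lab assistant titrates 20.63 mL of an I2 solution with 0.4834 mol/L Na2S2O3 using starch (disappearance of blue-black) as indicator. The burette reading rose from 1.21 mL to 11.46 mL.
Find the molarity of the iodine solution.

0.1201 mol/L

I2 + 2 S2O3^2- → 2 I^- + S4O6^2-
n(Na2S2O3) = 0.01025 L × 0.4834 mol/L = 4.955 × 10^-3 mol
From the 1:2 mole ratio, n(I2) = 1/2 × 4.955 × 10^-3 = 2.477 × 10^-3 mol
[I2] = 2.477 × 10^-3 mol / 0.02063 L = 0.1201 mol/L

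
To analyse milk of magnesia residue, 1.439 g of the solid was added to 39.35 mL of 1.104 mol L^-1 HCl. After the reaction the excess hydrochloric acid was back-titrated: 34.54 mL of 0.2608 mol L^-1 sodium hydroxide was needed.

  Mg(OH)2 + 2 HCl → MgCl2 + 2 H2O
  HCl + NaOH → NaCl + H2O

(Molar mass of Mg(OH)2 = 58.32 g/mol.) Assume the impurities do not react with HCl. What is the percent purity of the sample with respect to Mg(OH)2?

n(HCl) added = 0.03935 × 1.104 = 0.04344 mol
n(NaOH) used in back-titration = 0.03454 × 0.2608 = 9.008 × 10^-3 mol
n(HCl) left over = 9.008 × 10^-3 mol (1:1 ratio)
n(HCl) consumed by analyte = 0.04344 − 9.008 × 10^-3 = 0.03443 mol
From the 1:2 ratio, n(Mg(OH)2) = 1/2 × 0.03443 = 0.01722 mol
mass of Mg(OH)2 = 0.01722 × 58.32 = 1.004 g
% Mg(OH)2 = 1.004 / 1.439 × 100 = 69.78 %

69.78 %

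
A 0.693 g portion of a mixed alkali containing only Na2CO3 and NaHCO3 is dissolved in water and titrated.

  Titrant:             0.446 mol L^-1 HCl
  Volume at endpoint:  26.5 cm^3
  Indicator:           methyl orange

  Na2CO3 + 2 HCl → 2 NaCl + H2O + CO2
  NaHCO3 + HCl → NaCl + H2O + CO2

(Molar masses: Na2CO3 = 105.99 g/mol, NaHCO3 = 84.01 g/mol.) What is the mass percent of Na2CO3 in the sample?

73.9 %

n(HCl) = 0.0265 × 0.446 = 0.0118 mol
Let x = n(Na2CO3), y = n(NaHCO3).
Titrant: 2x + 1y = 0.0118;  mass: 105.99x + 84.01y = 0.693
Solving, x = 4.83 × 10^-3 mol, y = 2.15 × 10^-3 mol
mass of Na2CO3 = 4.83 × 10^-3 × 105.99 = 0.512 g
% Na2CO3 = 0.512 / 0.693 × 100 = 73.9 %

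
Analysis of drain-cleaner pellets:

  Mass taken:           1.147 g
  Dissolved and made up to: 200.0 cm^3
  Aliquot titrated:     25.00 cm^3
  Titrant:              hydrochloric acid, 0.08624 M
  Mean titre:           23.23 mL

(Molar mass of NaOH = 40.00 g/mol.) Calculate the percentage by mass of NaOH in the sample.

55.89 %

NaOH + HCl → NaCl + H2O
n(HCl) per titration = 0.02323 × 0.08624 = 2.003 × 10^-3 mol
n(NaOH) in each aliquot = 2.003 × 10^-3 mol (1:1 ratio)
n(NaOH) in the whole flask = 2.003 × 10^-3 × 200.0/25.00 = 0.01603 mol
mass of NaOH = 0.01603 × 40.00 = 0.6411 g
% NaOH = 0.6411 / 1.147 × 100 = 55.89 %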